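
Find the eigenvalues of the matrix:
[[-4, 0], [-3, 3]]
λ = -4 and λ = 3

Characteristic equation: det(A - λI) = 0
λ² - (trace)λ + (det) = 0
λ² - (-1)λ + (-12) = 0
λ² + 1λ - 12 = 0
Solving: λ = -4, 3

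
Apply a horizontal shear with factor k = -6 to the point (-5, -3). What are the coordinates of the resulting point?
(13, -3)

Shear matrix for horizontal shear with factor k = -6:
[[1, -6], [0, 1]]
Result: (-5, -3) → (13, -3)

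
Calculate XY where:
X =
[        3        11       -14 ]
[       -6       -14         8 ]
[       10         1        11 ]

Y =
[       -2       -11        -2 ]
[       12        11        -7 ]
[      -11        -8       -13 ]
XY =
[      280       200        99 ]
[     -244      -152         6 ]
[     -129      -187      -170 ]

Matrix multiplication: (XY)[i][j] = sum over k of X[i][k] * Y[k][j].
  (XY)[0][0] = (3)*(-2) + (11)*(12) + (-14)*(-11) = 280
  (XY)[0][1] = (3)*(-11) + (11)*(11) + (-14)*(-8) = 200
  (XY)[0][2] = (3)*(-2) + (11)*(-7) + (-14)*(-13) = 99
  (XY)[1][0] = (-6)*(-2) + (-14)*(12) + (8)*(-11) = -244
  (XY)[1][1] = (-6)*(-11) + (-14)*(11) + (8)*(-8) = -152
  (XY)[1][2] = (-6)*(-2) + (-14)*(-7) + (8)*(-13) = 6
  (XY)[2][0] = (10)*(-2) + (1)*(12) + (11)*(-11) = -129
  (XY)[2][1] = (10)*(-11) + (1)*(11) + (11)*(-8) = -187
  (XY)[2][2] = (10)*(-2) + (1)*(-7) + (11)*(-13) = -170
XY =
[      280       200        99 ]
[     -244      -152         6 ]
[     -129      -187      -170 ]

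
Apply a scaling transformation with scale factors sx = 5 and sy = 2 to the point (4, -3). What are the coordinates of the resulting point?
(20, -6)

Scaling matrix:
[[5, 0], [0, 2]]
Result: (4 × 5, -3 × 2) = (20, -6)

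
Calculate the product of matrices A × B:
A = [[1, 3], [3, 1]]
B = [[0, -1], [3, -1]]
[[9, -4], [3, -4]]

Matrix multiplication:
C[0][0] = 1×0 + 3×3 = 9
C[0][1] = 1×-1 + 3×-1 = -4
C[1][0] = 3×0 + 1×3 = 3
C[1][1] = 3×-1 + 1×-1 = -4
Result: [[9, -4], [3, -4]]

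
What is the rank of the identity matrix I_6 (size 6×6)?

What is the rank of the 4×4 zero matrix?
rank(I_6) = 6, rank(0) = 0

The identity I_6 has 6 columns that are the standard basis vectors e_1, …, e_6. These are linearly independent, so all 6 columns are pivots and rank(I_6) = 6.
The 4×4 zero matrix has every entry zero, so every row is the zero row and there are no pivots; rank(0) = 0.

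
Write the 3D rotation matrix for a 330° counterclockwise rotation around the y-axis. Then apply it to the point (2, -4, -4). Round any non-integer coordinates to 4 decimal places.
R = [[√3/2, 0, -1/2], [0, 1, 0], [1/2, 0, √3/2]]; R·(2, -4, -4) = (3.7321, -4.0000, -2.4641)

Rotation matrix for 330° around y-axis:
cos(330°) = √3/2, sin(330°) = -1/2
R = [[√3/2, 0, -1/2], [0, 1, 0], [1/2, 0, √3/2]]
Apply to (2, -4, -4): R·[2, -4, -4]ᵀ = (3.7321, -4.0000, -2.4641)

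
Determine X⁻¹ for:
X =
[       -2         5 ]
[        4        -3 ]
det(X) = -14
X⁻¹ =
[     3/14      5/14 ]
[      2/7       1/7 ]

For a 2×2 matrix X = [[a, b], [c, d]] with det(X) ≠ 0, X⁻¹ = (1/det(X)) * [[d, -b], [-c, a]].
det(X) = (-2)*(-3) - (5)*(4) = 6 - 20 = -14.
X⁻¹ = (1/-14) * [[-3, -5], [-4, -2]].
Dividing each entry by -14 and reducing:
X⁻¹ =
[     3/14      5/14 ]
[      2/7       1/7 ]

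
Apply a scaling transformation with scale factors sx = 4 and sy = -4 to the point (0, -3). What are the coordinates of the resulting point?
(0, 12)

Scaling matrix:
[[4, 0], [0, -4]]
Result: (0 × 4, -3 × -4) = (0, 12)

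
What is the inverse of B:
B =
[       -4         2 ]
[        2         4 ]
det(B) = -20
B⁻¹ =
[     -1/5      1/10 ]
[     1/10       1/5 ]

For a 2×2 matrix B = [[a, b], [c, d]] with det(B) ≠ 0, B⁻¹ = (1/det(B)) * [[d, -b], [-c, a]].
det(B) = (-4)*(4) - (2)*(2) = -16 - 4 = -20.
B⁻¹ = (1/-20) * [[4, -2], [-2, -4]].
Dividing each entry by -20 and reducing:
B⁻¹ =
[     -1/5      1/10 ]
[     1/10       1/5 ]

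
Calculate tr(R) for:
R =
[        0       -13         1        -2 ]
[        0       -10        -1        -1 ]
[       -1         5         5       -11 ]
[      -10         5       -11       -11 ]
tr(R) = 0 - 10 + 5 - 11 = -16

The trace of a square matrix is the sum of its diagonal entries.
Diagonal entries of R: R[0][0] = 0, R[1][1] = -10, R[2][2] = 5, R[3][3] = -11.
tr(R) = 0 - 10 + 5 - 11 = -16.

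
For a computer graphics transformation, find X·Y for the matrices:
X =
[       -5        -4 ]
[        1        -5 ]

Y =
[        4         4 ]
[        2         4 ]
XY =
[      -28       -36 ]
[       -6       -16 ]

Matrix multiplication: (XY)[i][j] = sum over k of X[i][k] * Y[k][j].
  (XY)[0][0] = (-5)*(4) + (-4)*(2) = -28
  (XY)[0][1] = (-5)*(4) + (-4)*(4) = -36
  (XY)[1][0] = (1)*(4) + (-5)*(2) = -6
  (XY)[1][1] = (1)*(4) + (-5)*(4) = -16
XY =
[      -28       -36 ]
[       -6       -16 ]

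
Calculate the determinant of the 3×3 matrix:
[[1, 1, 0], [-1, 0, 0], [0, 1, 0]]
0

Expansion along first row:
det = 1·det([[0,0],[1,0]]) - 1·det([[-1,0],[0,0]]) + 0·det([[-1,0],[0,1]])
    = 1·(0·0 - 0·1) - 1·(-1·0 - 0·0) + 0·(-1·1 - 0·0)
    = 1·0 - 1·0 + 0·-1
    = 0 + 0 + 0 = 0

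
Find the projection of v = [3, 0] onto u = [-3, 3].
[3/2, -3/2]

The projection of v onto u is proj_u(v) = ((v·u) / (u·u)) · u.
v·u = (3)*(-3) + (0)*(3) = -9.
u·u = (-3)*(-3) + (3)*(3) = 18.
coefficient = -9 / 18 = -1/2.
proj_u(v) = -1/2 · [-3, 3] = [3/2, -3/2].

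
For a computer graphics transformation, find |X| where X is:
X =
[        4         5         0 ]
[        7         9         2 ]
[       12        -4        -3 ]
det(X) = 149

Expand along row 0 (cofactor expansion): det(X) = a*(e*i - f*h) - b*(d*i - f*g) + c*(d*h - e*g), where the 3×3 is [[a, b, c], [d, e, f], [g, h, i]].
Minor M_00 = (9)*(-3) - (2)*(-4) = -27 + 8 = -19.
Minor M_01 = (7)*(-3) - (2)*(12) = -21 - 24 = -45.
Minor M_02 = (7)*(-4) - (9)*(12) = -28 - 108 = -136.
det(X) = (4)*(-19) - (5)*(-45) + (0)*(-136) = -76 + 225 + 0 = 149.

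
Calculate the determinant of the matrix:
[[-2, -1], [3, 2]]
-1

For a 2×2 matrix [[a, b], [c, d]], det = ad - bc
det = (-2)(2) - (-1)(3) = -4 - -3 = -1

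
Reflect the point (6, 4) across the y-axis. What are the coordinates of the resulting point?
(-6, 4)

Reflection across y-axis: (6, 4) → (-6, 4)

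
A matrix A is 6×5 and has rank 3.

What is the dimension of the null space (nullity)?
2

The rank-nullity theorem for an m×n matrix states:
rank(A) + nullity(A) = n (the number of columns).
Here n = 5 and rank(A) = 3, so nullity(A) = 5 - 3 = 2.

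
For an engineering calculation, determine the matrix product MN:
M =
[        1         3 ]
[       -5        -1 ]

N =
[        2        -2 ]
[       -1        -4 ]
MN =
[       -1       -14 ]
[       -9        14 ]

Matrix multiplication: (MN)[i][j] = sum over k of M[i][k] * N[k][j].
  (MN)[0][0] = (1)*(2) + (3)*(-1) = -1
  (MN)[0][1] = (1)*(-2) + (3)*(-4) = -14
  (MN)[1][0] = (-5)*(2) + (-1)*(-1) = -9
  (MN)[1][1] = (-5)*(-2) + (-1)*(-4) = 14
MN =
[       -1       -14 ]
[       -9        14 ]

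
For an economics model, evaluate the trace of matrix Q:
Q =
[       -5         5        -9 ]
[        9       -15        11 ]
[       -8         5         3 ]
tr(Q) = -5 - 15 + 3 = -17

The trace of a square matrix is the sum of its diagonal entries.
Diagonal entries of Q: Q[0][0] = -5, Q[1][1] = -15, Q[2][2] = 3.
tr(Q) = -5 - 15 + 3 = -17.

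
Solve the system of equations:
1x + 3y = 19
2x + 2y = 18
x = 4, y = 5

Use elimination (row reduction):
Equation 1: 1x + 3y = 19.
Equation 2: 2x + 2y = 18.
Multiply Eq1 by 2 and Eq2 by 1: 2x + 6y = 38;  2x + 2y = 18.
Subtract: (-4)y = -20, so y = 5.
Back-substitute into Eq1: 1x + 3*(5) = 19, so x = 4.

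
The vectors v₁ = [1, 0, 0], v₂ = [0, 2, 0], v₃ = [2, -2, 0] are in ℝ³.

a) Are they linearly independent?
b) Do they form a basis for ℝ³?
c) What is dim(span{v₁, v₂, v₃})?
Not independent, not a basis, dim(span) = 2

Check whether v₃ can be written as a linear combination of v₁ and v₂.
v₃ = (2)·v₁ + (-1)·v₂ = [2, -2, 0], so the three vectors are linearly dependent.
Thus they do not form a basis for ℝ³, and dim(span{v₁, v₂, v₃}) = 2 (spanned by v₁ and v₂).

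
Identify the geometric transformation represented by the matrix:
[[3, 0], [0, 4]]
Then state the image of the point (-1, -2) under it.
non-uniform scaling by (3, 4); image of (-1, -2) is (-3, -8)

This is diagonal with distinct entries, so it scales the x-axis by 3 and the y-axis by 4.
The matrix [[3, 0], [0, 4]] represents: non-uniform scaling by (3, 4).
Applying it to (-1, -2): [3·-1 + 0·-2, 0·-1 + 4·-2] = (-3, -8).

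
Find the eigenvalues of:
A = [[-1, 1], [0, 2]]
λ = -1, 2

Solve det(A - λI) = 0. For a 2×2 matrix this is λ² - (trace)λ + det = 0.
trace(A) = -1 + 2 = 1.
det(A) = (-1)*(2) - (1)*(0) = -2 - 0 = -2.
Characteristic equation: λ² - (1)λ + (-2) = 0.
Discriminant: (1)² - 4*(-2) = 1 + 8 = 9.
Roots: λ = (1 ± √9) / 2 = -1, 2.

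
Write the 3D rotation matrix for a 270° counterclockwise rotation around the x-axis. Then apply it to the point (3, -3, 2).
R = [[1, 0, 0], [0, 0, 1], [0, -1, 0]]; R·(3, -3, 2) = (3, 2, 3)

Rotation matrix for 270° around x-axis:
cos(270°) = 0, sin(270°) = -1
R = [[1, 0, 0], [0, 0, 1], [0, -1, 0]]
Apply to (3, -3, 2): R·[3, -3, 2]ᵀ = (3, 2, 3)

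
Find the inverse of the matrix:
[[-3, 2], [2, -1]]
[[1, 2], [2, 3]]

For [[a,b],[c,d]], inverse = (1/det)·[[d,-b],[-c,a]]
det = -3·-1 - 2·2 = -1
Inverse = (1/-1)·[[-1, -2], [-2, -3]]
        = [[1, 2], [2, 3]]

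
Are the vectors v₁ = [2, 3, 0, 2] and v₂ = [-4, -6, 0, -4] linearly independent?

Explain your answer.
No, linearly dependent (v₂ = -2·v₁)

Check whether there is a scalar k with v₂ = k·v₁.
Comparing components, k = -2 satisfies -2·[2, 3, 0, 2] = [-4, -6, 0, -4].
Since v₂ is a scalar multiple of v₁, the two vectors are linearly dependent.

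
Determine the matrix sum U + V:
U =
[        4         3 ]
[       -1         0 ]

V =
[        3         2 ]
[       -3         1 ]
U + V =
[        7         5 ]
[       -4         1 ]

Matrix addition is elementwise: (U+V)[i][j] = U[i][j] + V[i][j].
  (U+V)[0][0] = (4) + (3) = 7
  (U+V)[0][1] = (3) + (2) = 5
  (U+V)[1][0] = (-1) + (-3) = -4
  (U+V)[1][1] = (0) + (1) = 1
U + V =
[        7         5 ]
[       -4         1 ]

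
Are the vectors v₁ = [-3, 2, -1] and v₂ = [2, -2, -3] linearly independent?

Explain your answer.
Yes, linearly independent

Two vectors are linearly dependent iff one is a scalar multiple of the other.
No single scalar k satisfies v₂ = k·v₁ (the ratios of corresponding entries disagree), so v₁ and v₂ are linearly independent.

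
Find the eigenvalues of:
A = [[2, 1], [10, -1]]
λ = -3, 4

Solve det(A - λI) = 0. For a 2×2 matrix this is λ² - (trace)λ + det = 0.
trace(A) = 2 - 1 = 1.
det(A) = (2)*(-1) - (1)*(10) = -2 - 10 = -12.
Characteristic equation: λ² - (1)λ + (-12) = 0.
Discriminant: (1)² - 4*(-12) = 1 + 48 = 49.
Roots: λ = (1 ± √49) / 2 = -3, 4.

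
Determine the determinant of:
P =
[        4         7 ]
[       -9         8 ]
det(P) = 95

For a 2×2 matrix [[a, b], [c, d]], det = a*d - b*c.
det(P) = (4)*(8) - (7)*(-9) = 32 + 63 = 95.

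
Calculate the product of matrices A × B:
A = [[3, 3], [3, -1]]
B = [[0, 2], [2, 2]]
[[6, 12], [-2, 4]]

Matrix multiplication:
C[0][0] = 3×0 + 3×2 = 6
C[0][1] = 3×2 + 3×2 = 12
C[1][0] = 3×0 + -1×2 = -2
C[1][1] = 3×2 + -1×2 = 4
Result: [[6, 12], [-2, 4]]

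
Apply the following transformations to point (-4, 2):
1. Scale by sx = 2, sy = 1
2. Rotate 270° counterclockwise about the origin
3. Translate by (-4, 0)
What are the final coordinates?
(-2, 8)

Step 1: Scale → (-8, 2)
Step 2: Rotate 270° → (2, 8)
Step 3: Translate → (-2, 8)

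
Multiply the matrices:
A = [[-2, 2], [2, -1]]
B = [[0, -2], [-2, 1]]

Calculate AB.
[[-4, 6], [2, -5]]

Each entry (i,j) of AB = sum over k of A[i][k]*B[k][j].
(AB)[0][0] = (-2)*(0) + (2)*(-2) = -4
(AB)[0][1] = (-2)*(-2) + (2)*(1) = 6
(AB)[1][0] = (2)*(0) + (-1)*(-2) = 2
(AB)[1][1] = (2)*(-2) + (-1)*(1) = -5
AB = [[-4, 6], [2, -5]]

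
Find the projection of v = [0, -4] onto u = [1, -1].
[2, -2]

The projection of v onto u is proj_u(v) = ((v·u) / (u·u)) · u.
v·u = (0)*(1) + (-4)*(-1) = 4.
u·u = (1)*(1) + (-1)*(-1) = 2.
coefficient = 4 / 2 = 2.
proj_u(v) = 2 · [1, -1] = [2, -2].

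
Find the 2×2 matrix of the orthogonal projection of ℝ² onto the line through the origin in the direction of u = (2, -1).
[[4/5, -2/5], [-2/5, 1/5]]

The orthogonal projection onto the line spanned by a nonzero vector u = (a, b) has matrix P = (u uᵀ) / (uᵀ u) = (1/(a² + b²)) · [[a², ab], [ab, b²]].
Here u = (2, -1), so a² + b² = 4 + 1 = 5.
P = (1/5) · [[4, -2], [-2, 1]] = [[4/5, -2/5], [-2/5, 1/5]].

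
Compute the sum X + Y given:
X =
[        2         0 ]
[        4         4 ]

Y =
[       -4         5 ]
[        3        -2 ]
X + Y =
[       -2         5 ]
[        7         2 ]

Matrix addition is elementwise: (X+Y)[i][j] = X[i][j] + Y[i][j].
  (X+Y)[0][0] = (2) + (-4) = -2
  (X+Y)[0][1] = (0) + (5) = 5
  (X+Y)[1][0] = (4) + (3) = 7
  (X+Y)[1][1] = (4) + (-2) = 2
X + Y =
[       -2         5 ]
[        7         2 ]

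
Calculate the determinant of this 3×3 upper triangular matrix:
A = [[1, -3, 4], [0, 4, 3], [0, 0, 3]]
12

The determinant of a triangular matrix is the product of its diagonal entries (the off-diagonal entries above the diagonal do not affect it).
det(A) = (1) * (4) * (3) = 12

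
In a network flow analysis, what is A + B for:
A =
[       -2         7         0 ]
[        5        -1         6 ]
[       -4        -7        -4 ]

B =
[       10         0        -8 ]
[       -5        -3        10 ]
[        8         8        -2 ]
A + B =
[        8         7        -8 ]
[        0        -4        16 ]
[        4         1        -6 ]

Matrix addition is elementwise: (A+B)[i][j] = A[i][j] + B[i][j].
  (A+B)[0][0] = (-2) + (10) = 8
  (A+B)[0][1] = (7) + (0) = 7
  (A+B)[0][2] = (0) + (-8) = -8
  (A+B)[1][0] = (5) + (-5) = 0
  (A+B)[1][1] = (-1) + (-3) = -4
  (A+B)[1][2] = (6) + (10) = 16
  (A+B)[2][0] = (-4) + (8) = 4
  (A+B)[2][1] = (-7) + (8) = 1
  (A+B)[2][2] = (-4) + (-2) = -6
A + B =
[        8         7        -8 ]
[        0        -4        16 ]
[        4         1        -6 ]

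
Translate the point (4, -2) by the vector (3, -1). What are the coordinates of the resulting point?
(7, -3)

Translation by (3, -1):
x' = 4 + 3 = 7
y' = -2 + -1 = -3
Homogeneous matrix: [[1, 0, 3], [0, 1, -1], [0, 0, 1]]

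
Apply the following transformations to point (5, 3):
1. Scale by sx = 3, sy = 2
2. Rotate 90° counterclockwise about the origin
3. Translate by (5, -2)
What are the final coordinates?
(-1, 13)

Step 1: Scale → (15, 6)
Step 2: Rotate 90° → (-6, 15)
Step 3: Translate → (-1, 13)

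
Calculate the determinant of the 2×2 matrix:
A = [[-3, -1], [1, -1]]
4

For A = [[a, b], [c, d]], det(A) = a*d - b*c.
det(A) = (-3)*(-1) - (-1)*(1) = 3 - -1 = 4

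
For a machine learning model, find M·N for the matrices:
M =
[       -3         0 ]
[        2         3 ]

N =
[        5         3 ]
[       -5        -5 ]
MN =
[      -15        -9 ]
[       -5        -9 ]

Matrix multiplication: (MN)[i][j] = sum over k of M[i][k] * N[k][j].
  (MN)[0][0] = (-3)*(5) + (0)*(-5) = -15
  (MN)[0][1] = (-3)*(3) + (0)*(-5) = -9
  (MN)[1][0] = (2)*(5) + (3)*(-5) = -5
  (MN)[1][1] = (2)*(3) + (3)*(-5) = -9
MN =
[      -15        -9 ]
[       -5        -9 ]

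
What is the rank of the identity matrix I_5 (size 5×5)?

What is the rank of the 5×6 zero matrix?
rank(I_5) = 5, rank(0) = 0

The identity I_5 has 5 columns that are the standard basis vectors e_1, …, e_5. These are linearly independent, so all 5 columns are pivots and rank(I_5) = 5.
The 5×6 zero matrix has every entry zero, so every row is the zero row and there are no pivots; rank(0) = 0.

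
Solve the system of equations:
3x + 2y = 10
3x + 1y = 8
x = 2, y = 2

Use elimination (row reduction):
Equation 1: 3x + 2y = 10.
Equation 2: 3x + 1y = 8.
Multiply Eq1 by 3 and Eq2 by 3: 9x + 6y = 30;  9x + 3y = 24.
Subtract: (-3)y = -6, so y = 2.
Back-substitute into Eq1: 3x + 2*(2) = 10, so x = 2.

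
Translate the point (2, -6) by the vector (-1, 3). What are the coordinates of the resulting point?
(1, -3)

Translation by (-1, 3):
x' = 2 + -1 = 1
y' = -6 + 3 = -3
Homogeneous matrix: [[1, 0, -1], [0, 1, 3], [0, 0, 1]]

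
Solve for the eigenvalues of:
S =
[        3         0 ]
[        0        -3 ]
λ = -3, 3

Solve det(S - λI) = 0. For a 2×2 matrix the characteristic equation is λ² - (trace)λ + det = 0.
trace(S) = a + d = 3 - 3 = 0.
det(S) = a*d - b*c = (3)*(-3) - (0)*(0) = -9 - 0 = -9.
Characteristic equation: λ² - (0)λ + (-9) = 0.
Discriminant = (0)² - 4*(-9) = 0 + 36 = 36.
λ = (0 ± √36) / 2 = (0 ± 6) / 2 = -3, 3.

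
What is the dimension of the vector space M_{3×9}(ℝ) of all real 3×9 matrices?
Dimension = 27

A real 3×9 matrix is determined by its 3·9 = 27 independent entries.
A standard basis is {E_ij : 1 ≤ i ≤ 3, 1 ≤ j ≤ 9}, where E_ij has a 1 in position (i, j) and 0 elsewhere — there are 27 such matrices, and they are linearly independent and span M_{3×9}(ℝ).
Therefore dim(M_{3×9}(ℝ)) = 27.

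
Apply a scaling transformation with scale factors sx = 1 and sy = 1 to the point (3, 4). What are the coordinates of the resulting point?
(3, 4)

Scaling matrix:
[[1, 0], [0, 1]]
Result: (3 × 1, 4 × 1) = (3, 4)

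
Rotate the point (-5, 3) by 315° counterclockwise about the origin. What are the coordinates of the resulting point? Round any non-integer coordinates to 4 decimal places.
(-1.4142, 5.6569)

Rotation matrix R(θ) = [[cos θ, -sin θ], [sin θ, cos θ]]; for θ = 315°:
R = [[√2/2, √2/2], [-√2/2, √2/2]]
Result: R × [-5, 3]ᵀ = [√2/2·-5 + (√2/2)·3, -√2/2·-5 + (√2/2)·3]ᵀ = (-1.4142, 5.6569)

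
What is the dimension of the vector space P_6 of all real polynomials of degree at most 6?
Dimension = 7

A polynomial of degree at most 6 can be written as a₀ + a₁x + a₂x² + … + a_6x^6, with 7 free coefficients a₀, …, a_6.
The set {1, x, x², …, x^6} is a basis: it spans P_6 (every such polynomial is a linear combination of these) and is linearly independent (a polynomial is zero iff all its coefficients are zero).
Therefore dim(P_6) = 6 + 1 = 7.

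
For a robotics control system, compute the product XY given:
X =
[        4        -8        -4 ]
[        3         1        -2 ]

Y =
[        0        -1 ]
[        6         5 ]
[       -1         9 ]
XY =
[      -44       -80 ]
[        8       -16 ]

Matrix multiplication: (XY)[i][j] = sum over k of X[i][k] * Y[k][j].
  (XY)[0][0] = (4)*(0) + (-8)*(6) + (-4)*(-1) = -44
  (XY)[0][1] = (4)*(-1) + (-8)*(5) + (-4)*(9) = -80
  (XY)[1][0] = (3)*(0) + (1)*(6) + (-2)*(-1) = 8
  (XY)[1][1] = (3)*(-1) + (1)*(5) + (-2)*(9) = -16
XY =
[      -44       -80 ]
[        8       -16 ]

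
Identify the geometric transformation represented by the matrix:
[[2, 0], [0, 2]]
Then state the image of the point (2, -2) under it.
uniform scaling by factor 2; image of (2, -2) is (4, -4)

This is a diagonal matrix with equal entries 2, so it scales both axes by the same factor 2.
The matrix [[2, 0], [0, 2]] represents: uniform scaling by factor 2.
Applying it to (2, -2): [2·2 + 0·-2, 0·2 + 2·-2] = (4, -4).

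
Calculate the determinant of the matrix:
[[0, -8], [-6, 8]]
-48

For a 2×2 matrix [[a, b], [c, d]], det = ad - bc
det = (0)(8) - (-8)(-6) = 0 - 48 = -48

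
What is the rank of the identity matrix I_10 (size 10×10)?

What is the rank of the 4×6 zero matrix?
rank(I_10) = 10, rank(0) = 0

The identity I_10 has 10 columns that are the standard basis vectors e_1, …, e_10. These are linearly independent, so all 10 columns are pivots and rank(I_10) = 10.
The 4×6 zero matrix has every entry zero, so every row is the zero row and there are no pivots; rank(0) = 0.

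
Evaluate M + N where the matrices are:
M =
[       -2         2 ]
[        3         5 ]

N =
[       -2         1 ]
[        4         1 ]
M + N =
[       -4         3 ]
[        7         6 ]

Matrix addition is elementwise: (M+N)[i][j] = M[i][j] + N[i][j].
  (M+N)[0][0] = (-2) + (-2) = -4
  (M+N)[0][1] = (2) + (1) = 3
  (M+N)[1][0] = (3) + (4) = 7
  (M+N)[1][1] = (5) + (1) = 6
M + N =
[       -4         3 ]
[        7         6 ]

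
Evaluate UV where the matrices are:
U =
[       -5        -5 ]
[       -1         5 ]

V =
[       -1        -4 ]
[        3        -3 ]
UV =
[      -10        35 ]
[       16       -11 ]

Matrix multiplication: (UV)[i][j] = sum over k of U[i][k] * V[k][j].
  (UV)[0][0] = (-5)*(-1) + (-5)*(3) = -10
  (UV)[0][1] = (-5)*(-4) + (-5)*(-3) = 35
  (UV)[1][0] = (-1)*(-1) + (5)*(3) = 16
  (UV)[1][1] = (-1)*(-4) + (5)*(-3) = -11
UV =
[      -10        35 ]
[       16       -11 ]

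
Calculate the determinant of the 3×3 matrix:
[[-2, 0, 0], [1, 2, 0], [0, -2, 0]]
0

Expansion along first row:
det = -2·det([[2,0],[-2,0]]) - 0·det([[1,0],[0,0]]) + 0·det([[1,2],[0,-2]])
    = -2·(2·0 - 0·-2) - 0·(1·0 - 0·0) + 0·(1·-2 - 2·0)
    = -2·0 - 0·0 + 0·-2
    = 0 + 0 + 0 = 0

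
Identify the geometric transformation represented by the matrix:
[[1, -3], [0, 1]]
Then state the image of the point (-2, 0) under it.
horizontal shear with factor -3; image of (-2, 0) is (-2, 0)

The matrix [[1, k], [0, 1]] sends (x, y) to (x + -3y, y), leaving the y-coordinate fixed: a horizontal shear.
The matrix [[1, -3], [0, 1]] represents: horizontal shear with factor -3.
Applying it to (-2, 0): [1·-2 + -3·0, 0·-2 + 1·0] = (-2, 0).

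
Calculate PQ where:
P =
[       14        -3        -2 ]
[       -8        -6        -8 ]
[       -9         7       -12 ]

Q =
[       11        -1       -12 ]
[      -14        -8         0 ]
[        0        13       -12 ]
PQ =
[      196       -16      -144 ]
[       -4       -48       192 ]
[     -197      -203       252 ]

Matrix multiplication: (PQ)[i][j] = sum over k of P[i][k] * Q[k][j].
  (PQ)[0][0] = (14)*(11) + (-3)*(-14) + (-2)*(0) = 196
  (PQ)[0][1] = (14)*(-1) + (-3)*(-8) + (-2)*(13) = -16
  (PQ)[0][2] = (14)*(-12) + (-3)*(0) + (-2)*(-12) = -144
  (PQ)[1][0] = (-8)*(11) + (-6)*(-14) + (-8)*(0) = -4
  (PQ)[1][1] = (-8)*(-1) + (-6)*(-8) + (-8)*(13) = -48
  (PQ)[1][2] = (-8)*(-12) + (-6)*(0) + (-8)*(-12) = 192
  (PQ)[2][0] = (-9)*(11) + (7)*(-14) + (-12)*(0) = -197
  (PQ)[2][1] = (-9)*(-1) + (7)*(-8) + (-12)*(13) = -203
  (PQ)[2][2] = (-9)*(-12) + (7)*(0) + (-12)*(-12) = 252
PQ =
[      196       -16      -144 ]
[       -4       -48       192 ]
[     -197      -203       252 ]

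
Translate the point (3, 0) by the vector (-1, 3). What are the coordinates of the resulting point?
(2, 3)

Translation by (-1, 3):
x' = 3 + -1 = 2
y' = 0 + 3 = 3
Homogeneous matrix: [[1, 0, -1], [0, 1, 3], [0, 0, 1]]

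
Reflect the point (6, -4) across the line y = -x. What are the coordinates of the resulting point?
(4, -6)

Reflection across line y = -x: (6, -4) → (4, -6)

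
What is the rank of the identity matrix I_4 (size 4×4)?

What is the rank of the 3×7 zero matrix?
rank(I_4) = 4, rank(0) = 0

The identity I_4 has 4 columns that are the standard basis vectors e_1, …, e_4. These are linearly independent, so all 4 columns are pivots and rank(I_4) = 4.
The 3×7 zero matrix has every entry zero, so every row is the zero row and there are no pivots; rank(0) = 0.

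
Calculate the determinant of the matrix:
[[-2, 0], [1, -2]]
4

For a 2×2 matrix [[a, b], [c, d]], det = ad - bc
det = (-2)(-2) - (0)(1) = 4 - 0 = 4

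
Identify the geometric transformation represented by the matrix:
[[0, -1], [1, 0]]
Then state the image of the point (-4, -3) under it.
rotation by 90° counterclockwise; image of (-4, -3) is (3, -4)

This matches the form [[cos θ, -sin θ], [sin θ, cos θ]] of a rotation matrix; reading off cos θ and sin θ gives the angle.
The matrix [[0, -1], [1, 0]] represents: rotation by 90° counterclockwise.
Applying it to (-4, -3): [0·-4 + -1·-3, 1·-4 + 0·-3] = (3, -4).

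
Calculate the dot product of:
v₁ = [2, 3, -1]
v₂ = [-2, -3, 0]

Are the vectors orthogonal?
-13, No

The dot product is the sum of products of corresponding components.
v₁·v₂ = (2)*(-2) + (3)*(-3) + (-1)*(0) = -4 - 9 + 0 = -13.
Two vectors are orthogonal iff their dot product is 0; here the dot product is -13, so the vectors are not orthogonal.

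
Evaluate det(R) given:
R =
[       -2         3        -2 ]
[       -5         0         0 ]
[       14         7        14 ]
det(R) = 280

Expand along row 0 (cofactor expansion): det(R) = a*(e*i - f*h) - b*(d*i - f*g) + c*(d*h - e*g), where the 3×3 is [[a, b, c], [d, e, f], [g, h, i]].
Minor M_00 = (0)*(14) - (0)*(7) = 0 - 0 = 0.
Minor M_01 = (-5)*(14) - (0)*(14) = -70 - 0 = -70.
Minor M_02 = (-5)*(7) - (0)*(14) = -35 - 0 = -35.
det(R) = (-2)*(0) - (3)*(-70) + (-2)*(-35) = 0 + 210 + 70 = 280.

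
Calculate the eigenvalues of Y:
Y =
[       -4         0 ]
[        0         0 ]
λ = -4, 0

Solve det(Y - λI) = 0. For a 2×2 matrix the characteristic equation is λ² - (trace)λ + det = 0.
trace(Y) = a + d = -4 + 0 = -4.
det(Y) = a*d - b*c = (-4)*(0) - (0)*(0) = 0 - 0 = 0.
Characteristic equation: λ² - (-4)λ + (0) = 0.
Discriminant = (-4)² - 4*(0) = 16 - 0 = 16.
λ = (-4 ± √16) / 2 = (-4 ± 4) / 2 = -4, 0.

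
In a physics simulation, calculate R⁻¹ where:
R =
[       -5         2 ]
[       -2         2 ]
det(R) = -6
R⁻¹ =
[     -1/3       1/3 ]
[     -1/3       5/6 ]

For a 2×2 matrix R = [[a, b], [c, d]] with det(R) ≠ 0, R⁻¹ = (1/det(R)) * [[d, -b], [-c, a]].
det(R) = (-5)*(2) - (2)*(-2) = -10 + 4 = -6.
R⁻¹ = (1/-6) * [[2, -2], [2, -5]].
Dividing each entry by -6 and reducing:
R⁻¹ =
[     -1/3       1/3 ]
[     -1/3       5/6 ]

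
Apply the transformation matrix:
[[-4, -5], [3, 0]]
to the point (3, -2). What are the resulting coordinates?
(-2, 9)

Matrix multiplication:
[[-4, -5], [3, 0]] × [3, -2]ᵀ
= [-4×3 + -5×-2, 3×3 + 0×-2]ᵀ
= [-2.0000, 9.0000]ᵀ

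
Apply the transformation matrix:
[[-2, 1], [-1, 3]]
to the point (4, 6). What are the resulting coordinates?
(-2, 14)

Matrix multiplication:
[[-2, 1], [-1, 3]] × [4, 6]ᵀ
= [-2×4 + 1×6, -1×4 + 3×6]ᵀ
= [-2.0000, 14.0000]ᵀ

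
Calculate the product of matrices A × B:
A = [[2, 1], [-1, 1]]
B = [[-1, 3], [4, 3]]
[[2, 9], [5, 0]]

Matrix multiplication:
C[0][0] = 2×-1 + 1×4 = 2
C[0][1] = 2×3 + 1×3 = 9
C[1][0] = -1×-1 + 1×4 = 5
C[1][1] = -1×3 + 1×3 = 0
Result: [[2, 9], [5, 0]]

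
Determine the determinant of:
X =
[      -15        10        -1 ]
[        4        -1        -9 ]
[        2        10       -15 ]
det(X) = -1197

Expand along row 0 (cofactor expansion): det(X) = a*(e*i - f*h) - b*(d*i - f*g) + c*(d*h - e*g), where the 3×3 is [[a, b, c], [d, e, f], [g, h, i]].
Minor M_00 = (-1)*(-15) - (-9)*(10) = 15 + 90 = 105.
Minor M_01 = (4)*(-15) - (-9)*(2) = -60 + 18 = -42.
Minor M_02 = (4)*(10) - (-1)*(2) = 40 + 2 = 42.
det(X) = (-15)*(105) - (10)*(-42) + (-1)*(42) = -1575 + 420 - 42 = -1197.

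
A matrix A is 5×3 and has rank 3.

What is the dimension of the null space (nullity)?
0

The rank-nullity theorem for an m×n matrix states:
rank(A) + nullity(A) = n (the number of columns).
Here n = 3 and rank(A) = 3, so nullity(A) = 3 - 3 = 0.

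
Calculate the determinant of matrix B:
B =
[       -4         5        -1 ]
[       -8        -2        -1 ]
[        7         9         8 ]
det(B) = 371

Expand along row 0 (cofactor expansion): det(B) = a*(e*i - f*h) - b*(d*i - f*g) + c*(d*h - e*g), where the 3×3 is [[a, b, c], [d, e, f], [g, h, i]].
Minor M_00 = (-2)*(8) - (-1)*(9) = -16 + 9 = -7.
Minor M_01 = (-8)*(8) - (-1)*(7) = -64 + 7 = -57.
Minor M_02 = (-8)*(9) - (-2)*(7) = -72 + 14 = -58.
det(B) = (-4)*(-7) - (5)*(-57) + (-1)*(-58) = 28 + 285 + 58 = 371.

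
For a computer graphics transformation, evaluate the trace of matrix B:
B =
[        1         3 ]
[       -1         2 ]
tr(B) = 1 + 2 = 3

The trace of a square matrix is the sum of its diagonal entries.
Diagonal entries of B: B[0][0] = 1, B[1][1] = 2.
tr(B) = 1 + 2 = 3.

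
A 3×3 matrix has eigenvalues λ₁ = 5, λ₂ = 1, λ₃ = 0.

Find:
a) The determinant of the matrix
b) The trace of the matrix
det = 0, trace = 6

Two standard eigenvalue identities:
- det(A) equals the product of the eigenvalues (counted with multiplicity).
- trace(A) equals the sum of the eigenvalues.
det(A) = (5)*(1)*(0) = 0.
trace(A) = 5 + 1 + 0 = 6.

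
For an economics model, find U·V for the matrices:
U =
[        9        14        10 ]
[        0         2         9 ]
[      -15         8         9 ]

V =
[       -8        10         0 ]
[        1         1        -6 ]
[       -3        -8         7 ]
UV =
[      -88        24       -14 ]
[      -25       -70        51 ]
[      101      -214        15 ]

Matrix multiplication: (UV)[i][j] = sum over k of U[i][k] * V[k][j].
  (UV)[0][0] = (9)*(-8) + (14)*(1) + (10)*(-3) = -88
  (UV)[0][1] = (9)*(10) + (14)*(1) + (10)*(-8) = 24
  (UV)[0][2] = (9)*(0) + (14)*(-6) + (10)*(7) = -14
  (UV)[1][0] = (0)*(-8) + (2)*(1) + (9)*(-3) = -25
  (UV)[1][1] = (0)*(10) + (2)*(1) + (9)*(-8) = -70
  (UV)[1][2] = (0)*(0) + (2)*(-6) + (9)*(7) = 51
  (UV)[2][0] = (-15)*(-8) + (8)*(1) + (9)*(-3) = 101
  (UV)[2][1] = (-15)*(10) + (8)*(1) + (9)*(-8) = -214
  (UV)[2][2] = (-15)*(0) + (8)*(-6) + (9)*(7) = 15
UV =
[      -88        24       -14 ]
[      -25       -70        51 ]
[      101      -214        15 ]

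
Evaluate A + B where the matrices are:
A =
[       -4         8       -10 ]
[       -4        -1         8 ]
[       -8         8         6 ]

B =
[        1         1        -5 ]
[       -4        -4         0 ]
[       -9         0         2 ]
A + B =
[       -3         9       -15 ]
[       -8        -5         8 ]
[      -17         8         8 ]

Matrix addition is elementwise: (A+B)[i][j] = A[i][j] + B[i][j].
  (A+B)[0][0] = (-4) + (1) = -3
  (A+B)[0][1] = (8) + (1) = 9
  (A+B)[0][2] = (-10) + (-5) = -15
  (A+B)[1][0] = (-4) + (-4) = -8
  (A+B)[1][1] = (-1) + (-4) = -5
  (A+B)[1][2] = (8) + (0) = 8
  (A+B)[2][0] = (-8) + (-9) = -17
  (A+B)[2][1] = (8) + (0) = 8
  (A+B)[2][2] = (6) + (2) = 8
A + B =
[       -3         9       -15 ]
[       -8        -5         8 ]
[      -17         8         8 ]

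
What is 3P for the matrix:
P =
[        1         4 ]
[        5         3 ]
3P =
[        3        12 ]
[       15         9 ]

Scalar multiplication is elementwise: (3P)[i][j] = 3 * P[i][j].
  (3P)[0][0] = 3 * (1) = 3
  (3P)[0][1] = 3 * (4) = 12
  (3P)[1][0] = 3 * (5) = 15
  (3P)[1][1] = 3 * (3) = 9
3P =
[        3        12 ]
[       15         9 ]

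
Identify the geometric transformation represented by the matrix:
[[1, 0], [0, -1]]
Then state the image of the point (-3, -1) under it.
reflection across the x-axis; image of (-3, -1) is (-3, 1)

This is a symmetric orthogonal matrix with determinant -1, which characterizes a reflection in ℝ².
The matrix [[1, 0], [0, -1]] represents: reflection across the x-axis.
Applying it to (-3, -1): [1·-3 + 0·-1, 0·-3 + -1·-1] = (-3, 1).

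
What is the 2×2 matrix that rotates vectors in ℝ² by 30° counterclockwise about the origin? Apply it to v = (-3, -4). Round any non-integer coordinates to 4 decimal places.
R = [[√3/2, -1/2], [1/2, √3/2]]; R·v = (-0.5981, -4.9641)

A counterclockwise rotation by angle θ in ℝ² has matrix R(θ) = [[cos θ, -sin θ], [sin θ, cos θ]].
For θ = 30°: cos θ = √3/2, sin θ = 1/2.
R(30°) = [[√3/2, -1/2], [1/2, √3/2]].
R·v = [√3/2·-3 + (-1/2)·-4, 1/2·-3 + √3/2·-4] = (-0.5981, -4.9641).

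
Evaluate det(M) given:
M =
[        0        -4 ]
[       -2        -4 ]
det(M) = -8

For a 2×2 matrix [[a, b], [c, d]], det = a*d - b*c.
det(M) = (0)*(-4) - (-4)*(-2) = 0 - 8 = -8.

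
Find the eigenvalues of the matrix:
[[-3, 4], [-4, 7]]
λ = -1 and λ = 5

Characteristic equation: det(A - λI) = 0
λ² - (trace)λ + (det) = 0
λ² - (4)λ + (-5) = 0
λ² - 4λ - 5 = 0
Solving: λ = -1, 5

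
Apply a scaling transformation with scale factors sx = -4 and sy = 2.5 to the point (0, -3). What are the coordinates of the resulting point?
(0, -7.5)

Scaling matrix:
[[-4, 0], [0, 2.50]]
Result: (0 × -4, -3 × 2.5) = (0, -7.5)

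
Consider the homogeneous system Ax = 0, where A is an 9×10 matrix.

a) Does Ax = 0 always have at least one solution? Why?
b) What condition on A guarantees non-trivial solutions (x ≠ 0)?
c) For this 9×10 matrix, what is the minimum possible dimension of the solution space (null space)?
a) Yes, x = 0 is always a solution. b) When A has linearly dependent columns (rank < n). c) Minimum nullity = 1.

a) x = 0 satisfies A·0 = 0, so the zero vector is always a solution.
b) Non-trivial solutions exist iff the columns of A are linearly dependent, equivalently rank(A) < n (the number of columns).
c) By rank-nullity, rank(A) + nullity(A) = n = 10. Since A has only 9 rows, rank(A) ≤ 9, so nullity(A) ≥ 10 - 9 = 1.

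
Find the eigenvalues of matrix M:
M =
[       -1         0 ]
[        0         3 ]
λ = -1, 3

Solve det(M - λI) = 0. For a 2×2 matrix the characteristic equation is λ² - (trace)λ + det = 0.
trace(M) = a + d = -1 + 3 = 2.
det(M) = a*d - b*c = (-1)*(3) - (0)*(0) = -3 - 0 = -3.
Characteristic equation: λ² - (2)λ + (-3) = 0.
Discriminant = (2)² - 4*(-3) = 4 + 12 = 16.
λ = (2 ± √16) / 2 = (2 ± 4) / 2 = -1, 3.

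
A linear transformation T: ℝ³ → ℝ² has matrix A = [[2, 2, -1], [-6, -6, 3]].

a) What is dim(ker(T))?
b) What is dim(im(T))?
dim(ker) = 2, dim(im) = 1

Observe that row 2 = -3 × row 1 (so the rows are linearly dependent).
Thus rank(A) = 1 (only one linearly independent row).
dim(im(T)) = rank(A) = 1.
By the rank-nullity theorem applied to T: ℝ³ → ℝ², rank(A) + nullity(A) = 3 (the domain dimension), so dim(ker(T)) = 3 - 1 = 2.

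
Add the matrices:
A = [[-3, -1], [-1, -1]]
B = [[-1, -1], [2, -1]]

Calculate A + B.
[[-4, -2], [1, -2]]

Add corresponding elements:
(-3)+(-1)=-4
(-1)+(-1)=-2
(-1)+(2)=1
(-1)+(-1)=-2
A + B = [[-4, -2], [1, -2]]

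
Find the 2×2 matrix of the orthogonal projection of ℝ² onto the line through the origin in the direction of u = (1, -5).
[[1/26, -5/26], [-5/26, 25/26]]

The orthogonal projection onto the line spanned by a nonzero vector u = (a, b) has matrix P = (u uᵀ) / (uᵀ u) = (1/(a² + b²)) · [[a², ab], [ab, b²]].
Here u = (1, -5), so a² + b² = 1 + 25 = 26.
P = (1/26) · [[1, -5], [-5, 25]] = [[1/26, -5/26], [-5/26, 25/26]].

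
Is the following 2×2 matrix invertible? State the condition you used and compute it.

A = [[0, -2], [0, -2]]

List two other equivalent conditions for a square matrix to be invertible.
No, not invertible; det(A) = 0 (two rows are equal, so the rows are linearly dependent). Equivalent conditions (failing for this A): rank(A) < 2; Ax = 0 has non-trivial solutions; 0 is an eigenvalue; the columns are linearly dependent.

To check invertibility, compute det(A).
In this matrix, row 0 and the last row are identical, so one row is a scalar multiple of another and the rows are linearly dependent.
A matrix with linearly dependent rows has det = 0 and is not invertible.
Equivalent failed conditions:
- rank(A) < 2.
- Ax = 0 has non-trivial solutions.
- 0 is an eigenvalue.
- The columns are linearly dependent.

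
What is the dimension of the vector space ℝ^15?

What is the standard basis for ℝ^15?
Dimension = 15; standard basis = {e_1, e_2, e_3, …, e_15}

ℝ^15 is the space of 15-tuples of real numbers; its dimension is 15.
The standard basis consists of 15 vectors: e_1, e_2, e_3, …, e_15, where e_i is the vector with 1 in position i and 0 elsewhere.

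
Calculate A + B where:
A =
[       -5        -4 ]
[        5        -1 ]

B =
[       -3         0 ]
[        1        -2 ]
A + B =
[       -8        -4 ]
[        6        -3 ]

Matrix addition is elementwise: (A+B)[i][j] = A[i][j] + B[i][j].
  (A+B)[0][0] = (-5) + (-3) = -8
  (A+B)[0][1] = (-4) + (0) = -4
  (A+B)[1][0] = (5) + (1) = 6
  (A+B)[1][1] = (-1) + (-2) = -3
A + B =
[       -8        -4 ]
[        6        -3 ]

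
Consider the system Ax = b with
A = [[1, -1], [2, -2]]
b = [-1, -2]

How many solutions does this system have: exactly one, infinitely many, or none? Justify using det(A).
Infinitely many solutions

det(A) = (1)*(-2) - (-1)*(2) = 0, so A is singular (column 2 is -1 times column 1).
b = [-1, -2] = -1 * column 1 of A, so b lies in the column space of A.
A singular matrix whose right-hand side is in its column space gives a 1-parameter family of solutions — infinitely many.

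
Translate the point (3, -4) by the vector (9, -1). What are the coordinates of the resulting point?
(12, -5)

Translation by (9, -1):
x' = 3 + 9 = 12
y' = -4 + -1 = -5
Homogeneous matrix: [[1, 0, 9], [0, 1, -1], [0, 0, 1]]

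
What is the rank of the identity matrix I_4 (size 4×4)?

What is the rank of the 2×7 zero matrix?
rank(I_4) = 4, rank(0) = 0

The identity I_4 has 4 columns that are the standard basis vectors e_1, …, e_4. These are linearly independent, so all 4 columns are pivots and rank(I_4) = 4.
The 2×7 zero matrix has every entry zero, so every row is the zero row and there are no pivots; rank(0) = 0.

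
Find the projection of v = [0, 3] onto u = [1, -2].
[-6/5, 12/5]

The projection of v onto u is proj_u(v) = ((v·u) / (u·u)) · u.
v·u = (0)*(1) + (3)*(-2) = -6.
u·u = (1)*(1) + (-2)*(-2) = 5.
coefficient = -6 / 5 = -6/5.
proj_u(v) = -6/5 · [1, -2] = [-6/5, 12/5].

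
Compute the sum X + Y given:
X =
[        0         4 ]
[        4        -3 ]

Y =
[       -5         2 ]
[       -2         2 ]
X + Y =
[       -5         6 ]
[        2        -1 ]

Matrix addition is elementwise: (X+Y)[i][j] = X[i][j] + Y[i][j].
  (X+Y)[0][0] = (0) + (-5) = -5
  (X+Y)[0][1] = (4) + (2) = 6
  (X+Y)[1][0] = (4) + (-2) = 2
  (X+Y)[1][1] = (-3) + (2) = -1
X + Y =
[       -5         6 ]
[        2        -1 ]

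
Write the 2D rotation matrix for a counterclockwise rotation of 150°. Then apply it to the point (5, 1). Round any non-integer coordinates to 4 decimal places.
R = [[-√3/2, -1/2], [1/2, -√3/2]]; R·(5, 1) = (-4.8301, 1.6340)

Rotation matrix formula: R(θ) = [[cos θ, -sin θ], [sin θ, cos θ]]
For θ = 150°:
cos(150°) = -√3/2
sin(150°) = 1/2
R = [[-√3/2, -1/2], [1/2, -√3/2]]
Apply to (5, 1): [-√3/2·5 + (-1/2)·1, 1/2·5 + -√3/2·1] = (-4.8301, 1.6340)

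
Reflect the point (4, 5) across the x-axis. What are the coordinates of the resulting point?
(4, -5)

Reflection across x-axis: (4, 5) → (4, -5)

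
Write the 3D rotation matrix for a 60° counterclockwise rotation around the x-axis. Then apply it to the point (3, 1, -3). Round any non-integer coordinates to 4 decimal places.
R = [[1, 0, 0], [0, 1/2, -√3/2], [0, √3/2, 1/2]]; R·(3, 1, -3) = (3.0000, 3.0981, -0.6340)

Rotation matrix for 60° around x-axis:
cos(60°) = 1/2, sin(60°) = √3/2
R = [[1, 0, 0], [0, 1/2, -√3/2], [0, √3/2, 1/2]]
Apply to (3, 1, -3): R·[3, 1, -3]ᵀ = (3.0000, 3.0981, -0.6340)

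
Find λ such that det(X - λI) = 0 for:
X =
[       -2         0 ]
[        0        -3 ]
λ = -3, -2

Solve det(X - λI) = 0. For a 2×2 matrix the characteristic equation is λ² - (trace)λ + det = 0.
trace(X) = a + d = -2 - 3 = -5.
det(X) = a*d - b*c = (-2)*(-3) - (0)*(0) = 6 - 0 = 6.
Characteristic equation: λ² - (-5)λ + (6) = 0.
Discriminant = (-5)² - 4*(6) = 25 - 24 = 1.
λ = (-5 ± √1) / 2 = (-5 ± 1) / 2 = -3, -2.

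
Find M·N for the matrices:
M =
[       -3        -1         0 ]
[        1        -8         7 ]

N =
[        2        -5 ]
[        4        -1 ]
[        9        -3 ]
MN =
[      -10        16 ]
[       33       -18 ]

Matrix multiplication: (MN)[i][j] = sum over k of M[i][k] * N[k][j].
  (MN)[0][0] = (-3)*(2) + (-1)*(4) + (0)*(9) = -10
  (MN)[0][1] = (-3)*(-5) + (-1)*(-1) + (0)*(-3) = 16
  (MN)[1][0] = (1)*(2) + (-8)*(4) + (7)*(9) = 33
  (MN)[1][1] = (1)*(-5) + (-8)*(-1) + (7)*(-3) = -18
MN =
[      -10        16 ]
[       33       -18 ]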